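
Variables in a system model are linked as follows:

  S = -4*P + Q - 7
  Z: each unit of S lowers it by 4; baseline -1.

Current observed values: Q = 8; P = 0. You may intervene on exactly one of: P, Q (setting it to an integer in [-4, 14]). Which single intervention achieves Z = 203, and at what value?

Intervening on P: with other inputs at their observed values, Z = 16*P - 5. Solving for 203 gives P = 13, within [-4, 14].
Intervening on Q: Z = -4*Q + 27. Reaching 203 requires Q = -44, outside [-4, 14].

set P = 13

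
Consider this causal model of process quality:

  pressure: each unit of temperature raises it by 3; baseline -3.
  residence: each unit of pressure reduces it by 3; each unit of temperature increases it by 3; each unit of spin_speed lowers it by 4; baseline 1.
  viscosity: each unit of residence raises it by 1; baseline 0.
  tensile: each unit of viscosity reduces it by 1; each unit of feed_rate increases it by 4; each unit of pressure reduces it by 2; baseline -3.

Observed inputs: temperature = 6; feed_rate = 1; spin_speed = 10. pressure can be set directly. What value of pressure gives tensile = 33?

Intervening on pressure fixes its value directly, overriding its dependence on temperature.
Substituting into the residence equation gives residence = -3*pressure - 21.
Substituting into the viscosity equation gives viscosity = -3*pressure - 21.
So tensile = pressure + 22.
Solve pressure + 22 = 33: pressure = (33 - 22) / 1 = 11.

pressure = 11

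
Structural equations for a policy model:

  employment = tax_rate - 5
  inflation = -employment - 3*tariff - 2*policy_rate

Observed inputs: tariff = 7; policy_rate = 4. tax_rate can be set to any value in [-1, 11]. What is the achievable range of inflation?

-35 to -23

Substituting into the inflation equation gives inflation = -tax_rate - 24.
Linear in tax_rate, so extremes are at the endpoints: tax_rate = -1 gives inflation = -23; tax_rate = 11 gives inflation = -35.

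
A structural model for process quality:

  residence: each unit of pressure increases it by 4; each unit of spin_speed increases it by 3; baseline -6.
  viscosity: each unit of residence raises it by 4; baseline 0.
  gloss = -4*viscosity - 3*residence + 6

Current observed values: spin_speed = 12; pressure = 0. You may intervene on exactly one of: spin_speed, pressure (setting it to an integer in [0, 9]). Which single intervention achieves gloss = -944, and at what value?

set pressure = 5

Intervening on spin_speed: gloss = -57*spin_speed + 120. Reaching -944 requires spin_speed = 56/3, not an integer.
Intervening on pressure: with other inputs at their observed values, gloss = -76*pressure - 564. Solving for -944 gives pressure = 5, within [0, 9].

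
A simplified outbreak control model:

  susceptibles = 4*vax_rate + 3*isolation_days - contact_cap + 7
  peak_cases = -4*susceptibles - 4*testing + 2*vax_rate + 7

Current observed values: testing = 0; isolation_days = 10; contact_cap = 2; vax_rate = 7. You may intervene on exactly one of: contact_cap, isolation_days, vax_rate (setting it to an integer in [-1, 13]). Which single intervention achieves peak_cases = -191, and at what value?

set contact_cap = 12

Intervening on contact_cap: with other inputs at their observed values, peak_cases = 4*contact_cap - 239. Solving for -191 gives contact_cap = 12, within [-1, 13].
Intervening on isolation_days: peak_cases = -12*isolation_days - 111. Reaching -191 requires isolation_days = 20/3, not an integer.
Intervening on vax_rate: peak_cases = -14*vax_rate - 133. Reaching -191 requires vax_rate = 29/7, not an integer.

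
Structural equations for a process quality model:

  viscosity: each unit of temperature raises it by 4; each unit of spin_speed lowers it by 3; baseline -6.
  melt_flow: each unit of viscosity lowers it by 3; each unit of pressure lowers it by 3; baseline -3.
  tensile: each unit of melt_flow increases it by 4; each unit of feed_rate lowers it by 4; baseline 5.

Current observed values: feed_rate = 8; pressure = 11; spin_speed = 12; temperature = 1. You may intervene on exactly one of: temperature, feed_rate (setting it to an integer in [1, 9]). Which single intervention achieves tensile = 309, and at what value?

Intervening on temperature: tensile = -48*temperature + 333. Reaching 309 requires temperature = 1/2, not an integer.
Intervening on feed_rate: with other inputs at their observed values, tensile = -4*feed_rate + 317. Solving for 309 gives feed_rate = 2, within [1, 9].

set feed_rate = 2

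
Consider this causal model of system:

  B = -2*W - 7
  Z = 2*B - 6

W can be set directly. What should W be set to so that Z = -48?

W = 7

Substituting into the Z equation gives Z = -4*W - 20.
Solve -4*W - 20 = -48: W = (-48 + 20) / -4 = 7.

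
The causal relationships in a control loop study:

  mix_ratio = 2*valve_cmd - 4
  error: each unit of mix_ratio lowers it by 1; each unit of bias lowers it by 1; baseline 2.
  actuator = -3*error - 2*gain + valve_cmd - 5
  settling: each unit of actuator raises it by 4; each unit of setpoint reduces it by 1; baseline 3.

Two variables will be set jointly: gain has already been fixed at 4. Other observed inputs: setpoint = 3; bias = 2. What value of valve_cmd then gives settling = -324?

valve_cmd = -8

With gain held at 4:
Substituting into the error equation gives error = -2*valve_cmd + 4.
So actuator = 7*valve_cmd - 25.
Substituting into the settling equation gives settling = 28*valve_cmd - 100.
Solve 28*valve_cmd - 100 = -324: valve_cmd = (-324 + 100) / 28 = -8.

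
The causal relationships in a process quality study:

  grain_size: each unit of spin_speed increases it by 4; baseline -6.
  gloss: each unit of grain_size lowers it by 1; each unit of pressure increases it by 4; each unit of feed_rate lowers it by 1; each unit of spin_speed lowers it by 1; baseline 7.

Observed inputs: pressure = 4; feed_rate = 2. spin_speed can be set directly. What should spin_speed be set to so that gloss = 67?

Substituting into the gloss equation gives gloss = -5*spin_speed + 27.
Solve -5*spin_speed + 27 = 67: spin_speed = (67 - 27) / -5 = -8.

spin_speed = -8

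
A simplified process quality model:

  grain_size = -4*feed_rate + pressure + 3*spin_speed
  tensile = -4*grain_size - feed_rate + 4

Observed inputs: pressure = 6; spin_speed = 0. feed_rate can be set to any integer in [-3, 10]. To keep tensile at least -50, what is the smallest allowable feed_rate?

feed_rate = -2

Substituting into the grain_size equation gives grain_size = -4*feed_rate + 6.
So tensile = 15*feed_rate - 20.
Require 15*feed_rate - 20 ≥ -50, so feed_rate ≥ -2.
The smallest integer in [-3, 10] satisfying this is -2.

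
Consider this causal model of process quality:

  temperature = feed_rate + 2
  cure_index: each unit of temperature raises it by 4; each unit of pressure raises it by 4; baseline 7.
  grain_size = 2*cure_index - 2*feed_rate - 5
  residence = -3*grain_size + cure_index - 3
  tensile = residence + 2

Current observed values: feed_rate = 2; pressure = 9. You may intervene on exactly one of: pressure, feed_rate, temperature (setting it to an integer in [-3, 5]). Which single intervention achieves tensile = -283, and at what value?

Intervening on pressure: tensile = -20*pressure - 89. Reaching -283 requires pressure = 97/10, not an integer.
Intervening on feed_rate: with other inputs at their observed values, tensile = -14*feed_rate - 241. Solving for -283 gives feed_rate = 3, within [-3, 5].
Intervening on temperature: tensile = -20*temperature - 189. Reaching -283 requires temperature = 47/10, not an integer.

set feed_rate = 3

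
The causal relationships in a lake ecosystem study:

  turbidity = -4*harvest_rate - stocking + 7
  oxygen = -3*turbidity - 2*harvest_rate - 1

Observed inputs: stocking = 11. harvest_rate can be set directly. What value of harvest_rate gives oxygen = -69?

harvest_rate = -8

Substituting into the turbidity equation gives turbidity = -4*harvest_rate - 4.
So oxygen = 10*harvest_rate + 11.
Solve 10*harvest_rate + 11 = -69: harvest_rate = (-69 - 11) / 10 = -8.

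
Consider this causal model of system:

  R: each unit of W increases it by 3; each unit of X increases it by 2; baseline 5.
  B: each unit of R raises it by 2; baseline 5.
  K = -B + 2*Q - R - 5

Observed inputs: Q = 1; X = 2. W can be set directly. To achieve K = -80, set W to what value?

Substituting into the R equation gives R = 3*W + 9.
Substituting into the B equation gives B = 6*W + 23.
Substituting into the K equation gives K = -9*W - 35.
Solve -9*W - 35 = -80: W = (-80 + 35) / -9 = 5.

W = 5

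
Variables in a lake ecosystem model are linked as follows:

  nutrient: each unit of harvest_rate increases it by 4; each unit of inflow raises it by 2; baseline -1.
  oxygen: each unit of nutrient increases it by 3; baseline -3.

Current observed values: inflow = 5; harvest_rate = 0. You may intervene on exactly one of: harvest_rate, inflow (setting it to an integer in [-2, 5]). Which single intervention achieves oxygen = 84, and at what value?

set harvest_rate = 5

Intervening on harvest_rate: with other inputs at their observed values, oxygen = 12*harvest_rate + 24. Solving for 84 gives harvest_rate = 5, within [-2, 5].
Intervening on inflow: oxygen = 6*inflow - 6. Reaching 84 requires inflow = 15, outside [-2, 5].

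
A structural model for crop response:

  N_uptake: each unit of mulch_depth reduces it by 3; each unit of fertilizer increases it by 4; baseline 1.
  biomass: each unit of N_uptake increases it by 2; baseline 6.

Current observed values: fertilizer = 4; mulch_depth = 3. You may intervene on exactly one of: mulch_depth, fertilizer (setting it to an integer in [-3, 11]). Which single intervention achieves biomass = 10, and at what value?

set mulch_depth = 5

Intervening on mulch_depth: with other inputs at their observed values, biomass = -6*mulch_depth + 40. Solving for 10 gives mulch_depth = 5, within [-3, 11].
Intervening on fertilizer: biomass = 8*fertilizer - 10. Reaching 10 requires fertilizer = 5/2, not an integer.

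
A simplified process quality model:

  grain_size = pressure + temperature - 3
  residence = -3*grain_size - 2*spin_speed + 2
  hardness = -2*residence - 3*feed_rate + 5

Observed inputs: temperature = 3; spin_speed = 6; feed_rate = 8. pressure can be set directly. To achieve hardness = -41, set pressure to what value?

Substituting into the grain_size equation gives grain_size = pressure.
residence becomes -3*pressure - 10.
Substituting into the hardness equation gives hardness = 6*pressure + 1.
Solve 6*pressure + 1 = -41: pressure = (-41 - 1) / 6 = -7.

pressure = -7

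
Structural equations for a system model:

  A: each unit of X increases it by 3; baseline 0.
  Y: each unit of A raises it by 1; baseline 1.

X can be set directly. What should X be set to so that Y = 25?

Substituting into the Y equation gives Y = 3*X + 1.
Solve 3*X + 1 = 25: X = (25 - 1) / 3 = 8.

X = 8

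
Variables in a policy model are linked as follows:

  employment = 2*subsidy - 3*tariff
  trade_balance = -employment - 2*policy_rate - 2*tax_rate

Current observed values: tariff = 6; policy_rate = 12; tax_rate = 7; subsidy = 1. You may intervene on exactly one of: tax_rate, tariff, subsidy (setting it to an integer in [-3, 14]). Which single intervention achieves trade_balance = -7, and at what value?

Intervening on tax_rate: trade_balance = -2*tax_rate - 8. Reaching -7 requires tax_rate = -1/2, not an integer.
Intervening on tariff: with other inputs at their observed values, trade_balance = 3*tariff - 40. Solving for -7 gives tariff = 11, within [-3, 14].
Intervening on subsidy: trade_balance = -2*subsidy - 20. Reaching -7 requires subsidy = -13/2, not an integer.

set tariff = 11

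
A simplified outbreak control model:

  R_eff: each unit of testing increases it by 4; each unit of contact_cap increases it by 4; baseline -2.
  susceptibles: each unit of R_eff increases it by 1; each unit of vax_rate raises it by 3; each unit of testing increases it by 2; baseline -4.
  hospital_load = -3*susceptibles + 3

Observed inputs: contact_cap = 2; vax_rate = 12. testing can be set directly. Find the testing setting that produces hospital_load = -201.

testing = 5

Substituting into the R_eff equation gives R_eff = 4*testing + 6.
susceptibles becomes 6*testing + 38.
Substituting into the hospital_load equation gives hospital_load = -18*testing - 111.
Solve -18*testing - 111 = -201: testing = (-201 + 111) / -18 = 5.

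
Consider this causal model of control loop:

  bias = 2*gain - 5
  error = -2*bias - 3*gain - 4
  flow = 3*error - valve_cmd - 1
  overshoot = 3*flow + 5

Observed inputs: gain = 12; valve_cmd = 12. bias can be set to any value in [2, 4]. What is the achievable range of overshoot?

Intervening on bias fixes its value directly, overriding its dependence on gain.
Substituting into the error equation gives error = -2*bias - 40.
Substituting into the flow equation gives flow = -6*bias - 133.
This gives overshoot = -18*bias - 394.
Linear in bias, so extremes are at the endpoints: bias = 2 gives overshoot = -430; bias = 4 gives overshoot = -466.

-466 to -430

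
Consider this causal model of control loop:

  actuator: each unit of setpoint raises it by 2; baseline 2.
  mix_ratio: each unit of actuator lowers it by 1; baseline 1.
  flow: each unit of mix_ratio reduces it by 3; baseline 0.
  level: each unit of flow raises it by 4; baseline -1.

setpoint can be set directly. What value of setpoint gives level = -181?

setpoint = -8

Substituting into the mix_ratio equation gives mix_ratio = -2*setpoint - 1.
Substituting into the flow equation gives flow = 6*setpoint + 3.
level becomes 24*setpoint + 11.
Solve 24*setpoint + 11 = -181: setpoint = (-181 - 11) / 24 = -8.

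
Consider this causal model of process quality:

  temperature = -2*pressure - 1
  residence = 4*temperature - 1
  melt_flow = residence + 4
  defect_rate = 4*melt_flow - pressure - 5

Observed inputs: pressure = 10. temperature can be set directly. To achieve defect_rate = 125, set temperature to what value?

Intervening on temperature fixes its value directly, overriding its dependence on pressure.
Substituting into the melt_flow equation gives melt_flow = 4*temperature + 3.
So defect_rate = 16*temperature - 3.
Solve 16*temperature - 3 = 125: temperature = (125 + 3) / 16 = 8.

temperature = 8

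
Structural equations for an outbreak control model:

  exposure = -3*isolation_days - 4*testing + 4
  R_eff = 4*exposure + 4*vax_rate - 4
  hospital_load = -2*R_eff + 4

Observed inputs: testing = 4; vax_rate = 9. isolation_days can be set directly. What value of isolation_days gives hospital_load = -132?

isolation_days = -7

Substituting into the exposure equation gives exposure = -3*isolation_days - 12.
Substituting into the R_eff equation gives R_eff = -12*isolation_days - 16.
Substituting into the hospital_load equation gives hospital_load = 24*isolation_days + 36.
Solve 24*isolation_days + 36 = -132: isolation_days = (-132 - 36) / 24 = -7.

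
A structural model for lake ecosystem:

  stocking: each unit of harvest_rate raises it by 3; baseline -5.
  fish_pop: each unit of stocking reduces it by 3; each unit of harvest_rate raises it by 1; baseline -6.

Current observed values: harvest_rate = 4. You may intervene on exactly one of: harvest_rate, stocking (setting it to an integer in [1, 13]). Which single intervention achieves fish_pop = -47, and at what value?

Intervening on harvest_rate: with other inputs at their observed values, fish_pop = -8*harvest_rate + 9. Solving for -47 gives harvest_rate = 7, within [1, 13].
Intervening on stocking: fish_pop = -3*stocking - 2. Reaching -47 requires stocking = 15, outside [1, 13].

set harvest_rate = 7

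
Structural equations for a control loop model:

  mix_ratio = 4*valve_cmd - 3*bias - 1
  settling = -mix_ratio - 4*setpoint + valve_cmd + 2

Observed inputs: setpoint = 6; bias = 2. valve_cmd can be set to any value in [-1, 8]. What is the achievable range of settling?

Substituting into the mix_ratio equation gives mix_ratio = 4*valve_cmd - 7.
Substituting into the settling equation gives settling = -3*valve_cmd - 15.
Linear in valve_cmd, so extremes are at the endpoints: valve_cmd = -1 gives settling = -12; valve_cmd = 8 gives settling = -39.

-39 to -12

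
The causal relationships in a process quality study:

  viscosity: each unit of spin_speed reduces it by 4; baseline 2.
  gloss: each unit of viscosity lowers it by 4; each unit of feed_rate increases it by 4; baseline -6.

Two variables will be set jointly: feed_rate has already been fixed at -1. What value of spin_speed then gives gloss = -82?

With feed_rate held at -1:
Substituting into the gloss equation gives gloss = 16*spin_speed - 18.
Solve 16*spin_speed - 18 = -82: spin_speed = (-82 + 18) / 16 = -4.

spin_speed = -4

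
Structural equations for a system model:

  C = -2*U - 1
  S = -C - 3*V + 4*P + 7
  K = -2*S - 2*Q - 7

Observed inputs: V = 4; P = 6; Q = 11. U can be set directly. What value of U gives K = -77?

Substituting into the S equation gives S = 2*U + 20.
This gives K = -4*U - 69.
Solve -4*U - 69 = -77: U = (-77 + 69) / -4 = 2.

U = 2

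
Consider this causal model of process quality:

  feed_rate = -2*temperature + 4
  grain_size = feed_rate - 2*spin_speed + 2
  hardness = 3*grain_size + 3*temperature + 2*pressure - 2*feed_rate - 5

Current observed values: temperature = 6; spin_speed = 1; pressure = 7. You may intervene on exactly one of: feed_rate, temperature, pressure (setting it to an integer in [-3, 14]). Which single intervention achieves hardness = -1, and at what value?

Intervening on feed_rate: hardness = feed_rate + 27. Reaching -1 requires feed_rate = -28, outside [-3, 14].
Intervening on temperature: hardness = temperature + 13. Reaching -1 requires temperature = -14, outside [-3, 14].
Intervening on pressure: with other inputs at their observed values, hardness = 2*pressure + 5. Solving for -1 gives pressure = -3, within [-3, 14].

set pressure = -3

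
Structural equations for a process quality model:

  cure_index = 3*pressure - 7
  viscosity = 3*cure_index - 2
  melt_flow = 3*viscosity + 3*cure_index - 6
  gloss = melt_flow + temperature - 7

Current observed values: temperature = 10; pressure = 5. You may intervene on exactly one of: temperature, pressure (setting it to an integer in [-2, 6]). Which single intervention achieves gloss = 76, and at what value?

set temperature = -1

Intervening on temperature: with other inputs at their observed values, gloss = temperature + 77. Solving for 76 gives temperature = -1, within [-2, 6].
Intervening on pressure: gloss = 36*pressure - 93. Reaching 76 requires pressure = 169/36, not an integer.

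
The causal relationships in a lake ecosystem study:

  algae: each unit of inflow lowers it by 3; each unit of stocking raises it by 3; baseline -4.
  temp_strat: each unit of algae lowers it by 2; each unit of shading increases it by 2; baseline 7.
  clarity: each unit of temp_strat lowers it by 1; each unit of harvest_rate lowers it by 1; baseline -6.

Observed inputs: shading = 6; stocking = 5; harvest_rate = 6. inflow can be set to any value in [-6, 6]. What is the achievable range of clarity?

-45 to 27

Substituting into the algae equation gives algae = -3*inflow + 11.
This gives temp_strat = 6*inflow - 3.
This gives clarity = -6*inflow - 9.
Linear in inflow, so extremes are at the endpoints: inflow = -6 gives clarity = 27; inflow = 6 gives clarity = -45.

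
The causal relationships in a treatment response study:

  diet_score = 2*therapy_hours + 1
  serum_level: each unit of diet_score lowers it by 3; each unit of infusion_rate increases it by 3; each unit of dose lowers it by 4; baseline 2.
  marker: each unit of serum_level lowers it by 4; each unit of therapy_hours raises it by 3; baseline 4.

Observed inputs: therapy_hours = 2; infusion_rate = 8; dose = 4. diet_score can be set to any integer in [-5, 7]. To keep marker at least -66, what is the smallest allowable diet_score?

diet_score = -3

Intervening on diet_score fixes its value directly, overriding its dependence on therapy_hours.
Substituting into the serum_level equation gives serum_level = -3*diet_score + 10.
This gives marker = 12*diet_score - 30.
Require 12*diet_score - 30 ≥ -66, so diet_score ≥ -3.
The smallest integer in [-5, 7] satisfying this is -3.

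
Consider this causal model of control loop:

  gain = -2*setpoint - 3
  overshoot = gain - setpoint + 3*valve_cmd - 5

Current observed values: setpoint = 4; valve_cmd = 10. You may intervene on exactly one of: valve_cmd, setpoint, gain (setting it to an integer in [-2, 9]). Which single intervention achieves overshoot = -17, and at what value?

set valve_cmd = 1

Intervening on valve_cmd: with other inputs at their observed values, overshoot = 3*valve_cmd - 20. Solving for -17 gives valve_cmd = 1, within [-2, 9].
Intervening on setpoint: overshoot = -3*setpoint + 22. Reaching -17 requires setpoint = 13, outside [-2, 9].
Intervening on gain: overshoot = gain + 21. Reaching -17 requires gain = -38, outside [-2, 9].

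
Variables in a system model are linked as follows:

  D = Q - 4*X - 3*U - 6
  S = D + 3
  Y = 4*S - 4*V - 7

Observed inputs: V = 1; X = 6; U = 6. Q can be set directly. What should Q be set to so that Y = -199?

Q = -2

Substituting into the D equation gives D = Q - 48.
Substituting into the S equation gives S = Q - 45.
Substituting into the Y equation gives Y = 4*Q - 191.
Solve 4*Q - 191 = -199: Q = (-199 + 191) / 4 = -2.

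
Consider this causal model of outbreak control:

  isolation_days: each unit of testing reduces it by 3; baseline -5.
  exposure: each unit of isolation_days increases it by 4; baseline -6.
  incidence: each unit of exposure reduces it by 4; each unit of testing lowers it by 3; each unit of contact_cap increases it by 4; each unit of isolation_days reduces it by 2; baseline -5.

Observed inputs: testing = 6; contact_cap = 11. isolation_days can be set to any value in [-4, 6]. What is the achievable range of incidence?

Intervening on isolation_days fixes its value directly, overriding its dependence on testing.
Substituting into the incidence equation gives incidence = -18*isolation_days + 45.
Linear in isolation_days, so extremes are at the endpoints: isolation_days = -4 gives incidence = 117; isolation_days = 6 gives incidence = -63.

-63 to 117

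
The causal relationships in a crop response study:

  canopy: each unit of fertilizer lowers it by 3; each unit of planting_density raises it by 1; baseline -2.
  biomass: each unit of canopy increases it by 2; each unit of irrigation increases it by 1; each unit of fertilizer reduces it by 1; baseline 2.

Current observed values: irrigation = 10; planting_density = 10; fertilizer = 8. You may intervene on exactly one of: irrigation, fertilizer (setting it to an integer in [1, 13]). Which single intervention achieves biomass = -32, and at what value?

Intervening on irrigation: with other inputs at their observed values, biomass = irrigation - 38. Solving for -32 gives irrigation = 6, within [1, 13].
Intervening on fertilizer: biomass = -7*fertilizer + 28. Reaching -32 requires fertilizer = 60/7, not an integer.

set irrigation = 6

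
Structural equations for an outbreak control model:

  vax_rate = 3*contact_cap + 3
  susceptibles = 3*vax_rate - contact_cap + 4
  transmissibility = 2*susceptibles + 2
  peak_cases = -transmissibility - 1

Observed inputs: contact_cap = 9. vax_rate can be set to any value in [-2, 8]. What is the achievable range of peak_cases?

-41 to 19

Intervening on vax_rate fixes its value directly, overriding its dependence on contact_cap.
Substituting into the susceptibles equation gives susceptibles = 3*vax_rate - 5.
Substituting into the transmissibility equation gives transmissibility = 6*vax_rate - 8.
So peak_cases = -6*vax_rate + 7.
Linear in vax_rate, so extremes are at the endpoints: vax_rate = -2 gives peak_cases = 19; vax_rate = 8 gives peak_cases = -41.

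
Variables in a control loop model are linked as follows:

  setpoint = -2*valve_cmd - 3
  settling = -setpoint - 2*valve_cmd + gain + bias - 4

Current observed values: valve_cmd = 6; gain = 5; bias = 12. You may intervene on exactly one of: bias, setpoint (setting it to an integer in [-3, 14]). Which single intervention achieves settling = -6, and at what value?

set setpoint = 7

Intervening on bias: settling = bias + 4. Reaching -6 requires bias = -10, outside [-3, 14].
Intervening on setpoint: with other inputs at their observed values, settling = -setpoint + 1. Solving for -6 gives setpoint = 7, within [-3, 14].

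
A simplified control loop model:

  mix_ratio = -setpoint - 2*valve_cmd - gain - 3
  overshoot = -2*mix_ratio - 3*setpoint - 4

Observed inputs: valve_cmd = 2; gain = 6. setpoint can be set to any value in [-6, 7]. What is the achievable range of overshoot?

Substituting into the mix_ratio equation gives mix_ratio = -setpoint - 13.
Substituting into the overshoot equation gives overshoot = -setpoint + 22.
Linear in setpoint, so extremes are at the endpoints: setpoint = -6 gives overshoot = 28; setpoint = 7 gives overshoot = 15.

15 to 28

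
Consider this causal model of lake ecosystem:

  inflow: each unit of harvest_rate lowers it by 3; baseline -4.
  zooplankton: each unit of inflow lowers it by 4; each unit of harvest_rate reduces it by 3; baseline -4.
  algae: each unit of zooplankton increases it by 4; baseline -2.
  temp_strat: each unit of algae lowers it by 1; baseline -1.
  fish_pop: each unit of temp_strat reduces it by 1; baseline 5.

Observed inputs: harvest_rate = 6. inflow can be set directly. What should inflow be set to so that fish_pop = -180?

inflow = 6

Intervening on inflow fixes its value directly, overriding its dependence on harvest_rate.
Substituting into the zooplankton equation gives zooplankton = -4*inflow - 22.
algae becomes -16*inflow - 90.
Substituting into the temp_strat equation gives temp_strat = 16*inflow + 89.
So fish_pop = -16*inflow - 84.
Solve -16*inflow - 84 = -180: inflow = (-180 + 84) / -16 = 6.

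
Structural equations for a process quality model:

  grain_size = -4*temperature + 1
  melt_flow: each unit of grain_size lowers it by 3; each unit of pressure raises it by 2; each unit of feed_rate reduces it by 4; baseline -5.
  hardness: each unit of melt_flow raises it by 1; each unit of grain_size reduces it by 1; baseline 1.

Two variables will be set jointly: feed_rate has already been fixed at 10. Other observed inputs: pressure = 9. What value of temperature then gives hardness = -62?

With feed_rate held at 10:
Substituting into the melt_flow equation gives melt_flow = 12*temperature - 30.
Substituting into the hardness equation gives hardness = 16*temperature - 30.
Solve 16*temperature - 30 = -62: temperature = (-62 + 30) / 16 = -2.

temperature = -2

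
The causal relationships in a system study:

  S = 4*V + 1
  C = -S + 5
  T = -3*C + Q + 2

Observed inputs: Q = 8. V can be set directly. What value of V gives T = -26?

Substituting into the C equation gives C = -4*V + 4.
T becomes 12*V - 2.
Solve 12*V - 2 = -26: V = (-26 + 2) / 12 = -2.

V = -2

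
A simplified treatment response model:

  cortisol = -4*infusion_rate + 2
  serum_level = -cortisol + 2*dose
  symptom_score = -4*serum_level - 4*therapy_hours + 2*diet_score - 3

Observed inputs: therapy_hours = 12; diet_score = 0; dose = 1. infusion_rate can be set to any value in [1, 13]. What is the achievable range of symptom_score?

-259 to -67

Substituting into the serum_level equation gives serum_level = 4*infusion_rate.
Substituting into the symptom_score equation gives symptom_score = -16*infusion_rate - 51.
Linear in infusion_rate, so extremes are at the endpoints: infusion_rate = 1 gives symptom_score = -67; infusion_rate = 13 gives symptom_score = -259.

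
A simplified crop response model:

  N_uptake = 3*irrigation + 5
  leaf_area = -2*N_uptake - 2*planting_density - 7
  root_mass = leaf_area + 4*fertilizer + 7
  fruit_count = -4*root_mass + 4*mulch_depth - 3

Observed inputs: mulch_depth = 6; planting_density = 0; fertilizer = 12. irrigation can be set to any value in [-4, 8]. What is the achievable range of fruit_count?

Substituting into the leaf_area equation gives leaf_area = -6*irrigation - 17.
Substituting into the root_mass equation gives root_mass = -6*irrigation + 38.
fruit_count becomes 24*irrigation - 131.
Linear in irrigation, so extremes are at the endpoints: irrigation = -4 gives fruit_count = -227; irrigation = 8 gives fruit_count = 61.

-227 to 61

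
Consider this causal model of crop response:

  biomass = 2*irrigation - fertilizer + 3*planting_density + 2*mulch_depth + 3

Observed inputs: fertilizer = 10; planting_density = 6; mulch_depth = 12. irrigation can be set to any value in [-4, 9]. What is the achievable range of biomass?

Substituting into the biomass equation gives biomass = 2*irrigation + 35.
Linear in irrigation, so extremes are at the endpoints: irrigation = -4 gives biomass = 27; irrigation = 9 gives biomass = 53.

27 to 53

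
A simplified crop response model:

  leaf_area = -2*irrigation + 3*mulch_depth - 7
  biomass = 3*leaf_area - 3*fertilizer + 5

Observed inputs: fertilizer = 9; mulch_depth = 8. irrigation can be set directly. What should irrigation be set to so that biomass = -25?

Substituting into the leaf_area equation gives leaf_area = -2*irrigation + 17.
So biomass = -6*irrigation + 29.
Solve -6*irrigation + 29 = -25: irrigation = (-25 - 29) / -6 = 9.

irrigation = 9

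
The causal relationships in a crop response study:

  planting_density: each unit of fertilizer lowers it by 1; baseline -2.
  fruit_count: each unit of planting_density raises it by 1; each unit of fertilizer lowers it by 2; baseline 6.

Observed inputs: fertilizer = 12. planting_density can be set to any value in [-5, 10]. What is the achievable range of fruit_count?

-23 to -8

Intervening on planting_density fixes its value directly, overriding its dependence on fertilizer.
Substituting into the fruit_count equation gives fruit_count = planting_density - 18.
Linear in planting_density, so extremes are at the endpoints: planting_density = -5 gives fruit_count = -23; planting_density = 10 gives fruit_count = -8.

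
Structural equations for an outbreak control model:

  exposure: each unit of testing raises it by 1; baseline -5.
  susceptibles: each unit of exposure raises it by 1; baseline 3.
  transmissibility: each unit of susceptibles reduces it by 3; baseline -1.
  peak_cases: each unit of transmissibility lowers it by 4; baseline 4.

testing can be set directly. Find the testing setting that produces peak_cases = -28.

Substituting into the susceptibles equation gives susceptibles = testing - 2.
Substituting into the transmissibility equation gives transmissibility = -3*testing + 5.
Substituting into the peak_cases equation gives peak_cases = 12*testing - 16.
Solve 12*testing - 16 = -28: testing = (-28 + 16) / 12 = -1.

testing = -1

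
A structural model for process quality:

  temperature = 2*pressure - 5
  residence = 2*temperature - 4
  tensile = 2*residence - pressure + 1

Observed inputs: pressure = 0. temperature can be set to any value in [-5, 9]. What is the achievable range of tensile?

-27 to 29

Intervening on temperature fixes its value directly, overriding its dependence on pressure.
Substituting into the tensile equation gives tensile = 4*temperature - 7.
Linear in temperature, so extremes are at the endpoints: temperature = -5 gives tensile = -27; temperature = 9 gives tensile = 29.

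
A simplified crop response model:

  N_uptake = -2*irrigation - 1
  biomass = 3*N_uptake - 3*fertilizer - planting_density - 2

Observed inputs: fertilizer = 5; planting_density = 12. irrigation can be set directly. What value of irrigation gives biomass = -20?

irrigation = -2

Substituting into the biomass equation gives biomass = -6*irrigation - 32.
Solve -6*irrigation - 32 = -20: irrigation = (-20 + 32) / -6 = -2.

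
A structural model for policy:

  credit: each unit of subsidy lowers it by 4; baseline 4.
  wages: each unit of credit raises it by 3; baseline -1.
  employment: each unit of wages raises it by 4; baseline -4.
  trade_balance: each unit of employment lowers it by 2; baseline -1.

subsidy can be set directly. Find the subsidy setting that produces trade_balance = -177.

subsidy = -1

Substituting into the wages equation gives wages = -12*subsidy + 11.
This gives employment = -48*subsidy + 40.
Substituting into the trade_balance equation gives trade_balance = 96*subsidy - 81.
Solve 96*subsidy - 81 = -177: subsidy = (-177 + 81) / 96 = -1.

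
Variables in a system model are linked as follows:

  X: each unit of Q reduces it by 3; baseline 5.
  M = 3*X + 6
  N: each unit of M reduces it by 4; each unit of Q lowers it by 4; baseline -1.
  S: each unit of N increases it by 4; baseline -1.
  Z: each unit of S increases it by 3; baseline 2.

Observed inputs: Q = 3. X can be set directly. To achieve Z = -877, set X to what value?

Intervening on X fixes its value directly, overriding its dependence on Q.
Substituting into the N equation gives N = -12*X - 37.
This gives S = -48*X - 149.
Substituting into the Z equation gives Z = -144*X - 445.
Solve -144*X - 445 = -877: X = (-877 + 445) / -144 = 3.

X = 3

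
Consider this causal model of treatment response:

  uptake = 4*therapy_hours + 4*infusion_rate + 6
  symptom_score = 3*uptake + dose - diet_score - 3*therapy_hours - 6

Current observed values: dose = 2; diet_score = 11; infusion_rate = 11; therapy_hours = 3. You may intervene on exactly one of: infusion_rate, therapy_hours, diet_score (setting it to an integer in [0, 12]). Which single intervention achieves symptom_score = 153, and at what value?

Intervening on infusion_rate: symptom_score = 12*infusion_rate + 30. Reaching 153 requires infusion_rate = 41/4, not an integer.
Intervening on therapy_hours: with other inputs at their observed values, symptom_score = 9*therapy_hours + 135. Solving for 153 gives therapy_hours = 2, within [0, 12].
Intervening on diet_score: symptom_score = -diet_score + 173. Reaching 153 requires diet_score = 20, outside [0, 12].

set therapy_hours = 2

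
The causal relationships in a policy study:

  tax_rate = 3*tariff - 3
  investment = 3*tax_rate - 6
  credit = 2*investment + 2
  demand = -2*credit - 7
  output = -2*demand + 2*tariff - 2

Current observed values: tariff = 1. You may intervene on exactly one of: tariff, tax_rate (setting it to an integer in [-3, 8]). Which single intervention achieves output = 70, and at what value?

Intervening on tariff: output = 74*tariff - 100. Reaching 70 requires tariff = 85/37, not an integer.
Intervening on tax_rate: with other inputs at their observed values, output = 24*tax_rate - 26. Solving for 70 gives tax_rate = 4, within [-3, 8].

set tax_rate = 4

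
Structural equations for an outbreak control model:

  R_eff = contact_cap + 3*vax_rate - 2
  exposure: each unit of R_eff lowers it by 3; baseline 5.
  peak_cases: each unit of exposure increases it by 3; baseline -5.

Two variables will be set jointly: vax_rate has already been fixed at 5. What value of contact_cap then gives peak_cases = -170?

With vax_rate held at 5:
Substituting into the R_eff equation gives R_eff = contact_cap + 13.
So exposure = -3*contact_cap - 34.
peak_cases becomes -9*contact_cap - 107.
Solve -9*contact_cap - 107 = -170: contact_cap = (-170 + 107) / -9 = 7.

contact_cap = 7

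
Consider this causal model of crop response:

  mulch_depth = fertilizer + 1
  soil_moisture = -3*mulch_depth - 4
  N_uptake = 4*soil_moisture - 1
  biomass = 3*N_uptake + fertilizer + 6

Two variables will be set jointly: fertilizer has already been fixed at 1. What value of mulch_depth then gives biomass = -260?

mulch_depth = 6

With fertilizer held at 1:
Intervening on mulch_depth fixes its value directly, overriding its dependence on fertilizer.
Substituting into the N_uptake equation gives N_uptake = -12*mulch_depth - 17.
Substituting into the biomass equation gives biomass = -36*mulch_depth - 44.
Solve -36*mulch_depth - 44 = -260: mulch_depth = (-260 + 44) / -36 = 6.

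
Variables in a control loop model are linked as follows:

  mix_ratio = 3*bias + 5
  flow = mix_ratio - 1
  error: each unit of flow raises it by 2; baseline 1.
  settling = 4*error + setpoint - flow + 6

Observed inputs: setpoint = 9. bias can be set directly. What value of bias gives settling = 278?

bias = 11

Substituting into the flow equation gives flow = 3*bias + 4.
error becomes 6*bias + 9.
Substituting into the settling equation gives settling = 21*bias + 47.
Solve 21*bias + 47 = 278: bias = (278 - 47) / 21 = 11.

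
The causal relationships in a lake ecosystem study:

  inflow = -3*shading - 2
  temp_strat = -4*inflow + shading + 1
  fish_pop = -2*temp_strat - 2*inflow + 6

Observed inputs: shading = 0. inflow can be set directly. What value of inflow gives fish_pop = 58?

inflow = 9

Intervening on inflow fixes its value directly, overriding its dependence on shading.
Substituting into the temp_strat equation gives temp_strat = -4*inflow + 1.
Substituting into the fish_pop equation gives fish_pop = 6*inflow + 4.
Solve 6*inflow + 4 = 58: inflow = (58 - 4) / 6 = 9.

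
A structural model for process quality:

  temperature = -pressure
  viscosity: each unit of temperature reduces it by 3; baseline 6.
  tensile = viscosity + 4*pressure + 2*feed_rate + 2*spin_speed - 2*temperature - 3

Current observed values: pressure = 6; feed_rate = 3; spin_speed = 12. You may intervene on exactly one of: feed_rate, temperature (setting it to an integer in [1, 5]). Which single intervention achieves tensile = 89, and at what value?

set feed_rate = 4

Intervening on feed_rate: with other inputs at their observed values, tensile = 2*feed_rate + 81. Solving for 89 gives feed_rate = 4, within [1, 5].
Intervening on temperature: tensile = -5*temperature + 57. Reaching 89 requires temperature = -32/5, not an integer.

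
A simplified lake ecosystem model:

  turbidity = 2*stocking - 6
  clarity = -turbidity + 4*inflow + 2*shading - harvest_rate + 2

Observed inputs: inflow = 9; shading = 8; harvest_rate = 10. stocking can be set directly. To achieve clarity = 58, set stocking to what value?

Substituting into the clarity equation gives clarity = -2*stocking + 50.
Solve -2*stocking + 50 = 58: stocking = (58 - 50) / -2 = -4.

stocking = -4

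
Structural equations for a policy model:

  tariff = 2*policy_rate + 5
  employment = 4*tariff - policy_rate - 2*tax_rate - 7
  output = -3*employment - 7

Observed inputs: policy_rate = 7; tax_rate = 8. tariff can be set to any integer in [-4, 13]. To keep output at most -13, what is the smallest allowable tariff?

Intervening on tariff fixes its value directly, overriding its dependence on policy_rate.
Substituting into the employment equation gives employment = 4*tariff - 30.
Substituting into the output equation gives output = -12*tariff + 83.
Require -12*tariff + 83 ≤ -13, so tariff ≥ 8.
The smallest integer in [-4, 13] satisfying this is 8.

tariff = 8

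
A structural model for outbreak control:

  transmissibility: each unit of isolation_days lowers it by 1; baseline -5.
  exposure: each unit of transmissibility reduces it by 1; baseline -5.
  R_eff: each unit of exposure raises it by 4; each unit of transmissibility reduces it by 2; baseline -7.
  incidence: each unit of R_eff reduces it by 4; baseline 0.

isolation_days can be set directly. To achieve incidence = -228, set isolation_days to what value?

isolation_days = 9

Substituting into the exposure equation gives exposure = isolation_days.
R_eff becomes 6*isolation_days + 3.
Substituting into the incidence equation gives incidence = -24*isolation_days - 12.
Solve -24*isolation_days - 12 = -228: isolation_days = (-228 + 12) / -24 = 9.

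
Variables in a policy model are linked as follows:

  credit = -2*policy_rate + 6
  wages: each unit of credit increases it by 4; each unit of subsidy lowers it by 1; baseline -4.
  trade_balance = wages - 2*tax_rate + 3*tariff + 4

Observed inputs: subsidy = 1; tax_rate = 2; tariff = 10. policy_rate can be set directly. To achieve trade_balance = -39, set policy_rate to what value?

policy_rate = 11

Substituting into the wages equation gives wages = -8*policy_rate + 19.
Substituting into the trade_balance equation gives trade_balance = -8*policy_rate + 49.
Solve -8*policy_rate + 49 = -39: policy_rate = (-39 - 49) / -8 = 11.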